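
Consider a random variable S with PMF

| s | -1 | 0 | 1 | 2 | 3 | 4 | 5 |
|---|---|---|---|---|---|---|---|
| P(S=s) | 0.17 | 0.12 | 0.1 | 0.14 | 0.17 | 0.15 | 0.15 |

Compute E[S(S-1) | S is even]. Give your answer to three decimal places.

P(S is even) = 0.12 + 0.14 + 0.15 = 0.41.
E[S(S-1) | S is even] = [0·0.12 + 2·0.14 + 12·0.15] / 0.41
 = 2.08 / 0.41
 = 208/41

5.073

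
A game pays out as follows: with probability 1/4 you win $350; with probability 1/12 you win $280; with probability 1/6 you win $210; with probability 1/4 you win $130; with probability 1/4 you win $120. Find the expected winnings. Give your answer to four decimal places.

208.3333

E[payout] = 350·1/4 + 280·1/12 + 210·1/6 + 130·1/4 + 120·1/4
 = 175/2 + 70/3 + 35 + 65/2 + 30
 = 625/3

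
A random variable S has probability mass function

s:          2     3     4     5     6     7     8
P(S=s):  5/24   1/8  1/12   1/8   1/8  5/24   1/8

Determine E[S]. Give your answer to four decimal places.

E[S] = Σ s·P(S=s)
 = 2·5/24 + 3·1/8 + 4·1/12 + 5·1/8 + 6·1/8 + 7·5/24 + 8·1/8
 = 5/12 + 3/8 + 1/3 + 5/8 + 3/4 + 35/24 + 1
 = 119/24

4.9583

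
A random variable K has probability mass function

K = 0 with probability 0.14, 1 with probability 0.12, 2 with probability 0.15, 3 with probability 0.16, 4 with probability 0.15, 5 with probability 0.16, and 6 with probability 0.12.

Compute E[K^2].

12.88

E[K^2] = Σ k^2·P(K=k)
 = 0·0.14 + 1·0.12 + 4·0.15 + 9·0.16 + 16·0.15 + 25·0.16 + 36·0.12
 = 0 + 0.12 + 0.6 + 1.44 + 2.4 + 4 + 4.32
 = 12.88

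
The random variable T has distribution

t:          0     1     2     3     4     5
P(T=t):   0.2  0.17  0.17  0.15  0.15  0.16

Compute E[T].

2.36

E[T] = Σ t·P(T=t)
 = 0·0.2 + 1·0.17 + 2·0.17 + 3·0.15 + 4·0.15 + 5·0.16
 = 0 + 0.17 + 0.34 + 0.45 + 0.6 + 0.8
 = 2.36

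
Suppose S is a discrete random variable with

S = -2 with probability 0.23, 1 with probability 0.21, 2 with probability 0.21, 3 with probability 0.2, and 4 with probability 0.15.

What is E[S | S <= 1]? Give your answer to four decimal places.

P(S <= 1) = 0.23 + 0.21 = 0.44.
E[S | S <= 1] = [(-2)·0.23 + 1·0.21] / 0.44
 = -0.25 / 0.44
 = -25/44

-0.5682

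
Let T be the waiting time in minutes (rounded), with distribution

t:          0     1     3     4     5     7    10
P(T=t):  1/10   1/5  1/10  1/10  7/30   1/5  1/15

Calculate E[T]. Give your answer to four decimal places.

4.1333

E[T] = Σ t·P(T=t)
 = 0·1/10 + 1·1/5 + 3·1/10 + 4·1/10 + 5·7/30 + 7·1/5 + 10·1/15
 = 0 + 1/5 + 3/10 + 2/5 + 7/6 + 7/5 + 2/3
 = 62/15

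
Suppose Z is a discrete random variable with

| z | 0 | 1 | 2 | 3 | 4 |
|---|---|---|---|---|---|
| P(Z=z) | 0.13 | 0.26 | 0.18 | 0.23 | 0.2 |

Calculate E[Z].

E[Z] = Σ z·P(Z=z)
 = 0·0.13 + 1·0.26 + 2·0.18 + 3·0.23 + 4·0.2
 = 0 + 0.26 + 0.36 + 0.69 + 0.8
 = 2.11

2.11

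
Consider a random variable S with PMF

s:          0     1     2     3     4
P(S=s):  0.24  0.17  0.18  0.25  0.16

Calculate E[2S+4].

7.84

E[2S+4] = Σ (2s+4)·P(S=s)
 = 4·0.24 + 6·0.17 + 8·0.18 + 10·0.25 + 12·0.16
 = 0.96 + 1.02 + 1.44 + 2.5 + 1.92
 = 7.84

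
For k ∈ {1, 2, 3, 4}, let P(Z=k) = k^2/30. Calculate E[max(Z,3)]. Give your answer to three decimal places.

E[max(Z,3)] = Σ max(z,3)·P(Z=z)
 = 3·1/30 + 3·2/15 + 3·3/10 + 4·8/15
 = 1/10 + 2/5 + 9/10 + 32/15
 = 53/15

3.533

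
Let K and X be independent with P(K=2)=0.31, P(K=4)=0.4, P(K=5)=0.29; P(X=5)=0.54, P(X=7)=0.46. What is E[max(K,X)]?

E[max(K,X)] = Σ_k Σ_x max(k,x) · P(K=k)P(X=x)
 = 5·0.1674 + 7·0.1426 + 5·0.216 + 7·0.184 + 5·0.1566 + 7·0.1334
 = 0.837 + 0.9982 + 1.08 + 1.288 + 0.783 + 0.9338
 = 5.92

5.92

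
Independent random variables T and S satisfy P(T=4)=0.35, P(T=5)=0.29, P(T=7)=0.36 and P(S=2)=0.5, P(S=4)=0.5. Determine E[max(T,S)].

5.37

E[max(T,S)] = Σ_t Σ_s max(t,s) · P(T=t)P(S=s)
 = 4·0.175 + 4·0.175 + 5·0.145 + 5·0.145 + 7·0.18 + 7·0.18
 = 0.7 + 0.7 + 0.725 + 0.725 + 1.26 + 1.26
 = 5.37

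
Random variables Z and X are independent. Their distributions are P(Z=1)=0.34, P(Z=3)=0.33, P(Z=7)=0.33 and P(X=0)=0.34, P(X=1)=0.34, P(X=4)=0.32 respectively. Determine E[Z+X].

E[Z+X] = Σ_z Σ_x (z+x) · P(Z=z)P(X=x)
 = 1·0.1156 + 2·0.1156 + 5·0.1088 + 3·0.1122 + 4·0.1122 + 7·0.1056 + 7·0.1122 + 8·0.1122 + 11·0.1056
 = 0.1156 + 0.2312 + 0.544 + 0.3366 + 0.4488 + 0.7392 + 0.7854 + 0.8976 + 1.1616
 = 5.26

5.26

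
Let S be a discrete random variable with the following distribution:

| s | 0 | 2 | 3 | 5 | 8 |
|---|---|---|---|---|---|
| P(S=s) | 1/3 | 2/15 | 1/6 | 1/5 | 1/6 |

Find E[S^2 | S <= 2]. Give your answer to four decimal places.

P(S <= 2) = 1/3 + 2/15 = 7/15.
E[S^2 | S <= 2] = [0·1/3 + 4·2/15] / (7/15)
 = 8/15 / (7/15)
 = 8/7

1.1429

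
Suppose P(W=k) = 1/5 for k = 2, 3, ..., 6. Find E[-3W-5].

E[-3W-5] = Σ (-3w-5)·P(W=w)
 = (-11)·1/5 + (-14)·1/5 + (-17)·1/5 + (-20)·1/5 + (-23)·1/5
 = (-11/5) + (-14/5) + (-17/5) + (-4) + (-23/5)
 = -17

-17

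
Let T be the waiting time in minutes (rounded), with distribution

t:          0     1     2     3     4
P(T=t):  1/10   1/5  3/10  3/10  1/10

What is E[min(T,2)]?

E[min(T,2)] = Σ min(t,2)·P(T=t)
 = 0·1/10 + 1·1/5 + 2·3/10 + 2·3/10 + 2·1/10
 = 0 + 1/5 + 3/5 + 3/5 + 1/5
 = 8/5

1.6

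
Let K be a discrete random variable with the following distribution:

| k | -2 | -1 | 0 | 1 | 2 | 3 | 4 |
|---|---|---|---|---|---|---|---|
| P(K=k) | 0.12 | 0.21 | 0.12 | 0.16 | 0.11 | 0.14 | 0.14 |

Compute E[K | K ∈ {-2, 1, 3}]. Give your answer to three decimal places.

0.810

P(K ∈ {-2, 1, 3}) = 0.12 + 0.16 + 0.14 = 0.42.
E[K | K ∈ {-2, 1, 3}] = [(-2)·0.12 + 1·0.16 + 3·0.14] / 0.42
 = 0.34 / 0.42
 = 17/21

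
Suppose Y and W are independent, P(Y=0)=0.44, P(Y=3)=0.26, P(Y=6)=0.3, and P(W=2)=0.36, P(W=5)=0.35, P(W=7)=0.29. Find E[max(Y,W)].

5.1306

E[max(Y,W)] = Σ_y Σ_w max(y,w) · P(Y=y)P(W=w)
 = 2·0.1584 + 5·0.154 + 7·0.1276 + 3·0.0936 + 5·0.091 + 7·0.0754 + 6·0.108 + 6·0.105 + 7·0.087
 = 0.3168 + 0.77 + 0.8932 + 0.2808 + 0.455 + 0.5278 + 0.648 + 0.63 + 0.609
 = 5.1306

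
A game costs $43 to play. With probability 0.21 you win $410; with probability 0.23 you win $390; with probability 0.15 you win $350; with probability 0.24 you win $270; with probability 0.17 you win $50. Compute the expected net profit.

E[payout] = 410·0.21 + 390·0.23 + 350·0.15 + 270·0.24 + 50·0.17
 = 86.1 + 89.7 + 52.5 + 64.8 + 8.5
 = 301.6
Net = 301.6 - 43 = 258.6

258.6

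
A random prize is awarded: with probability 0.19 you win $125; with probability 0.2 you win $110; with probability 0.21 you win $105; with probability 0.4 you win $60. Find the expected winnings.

E[payout] = 125·0.19 + 110·0.2 + 105·0.21 + 60·0.4
 = 23.75 + 22 + 22.05 + 24
 = 91.8

91.8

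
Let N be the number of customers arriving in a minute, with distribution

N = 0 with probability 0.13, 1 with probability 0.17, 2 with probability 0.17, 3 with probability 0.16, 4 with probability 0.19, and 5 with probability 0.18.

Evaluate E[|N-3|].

1.45

E[|N-3|] = Σ |n-3|·P(N=n)
 = 3·0.13 + 2·0.17 + 1·0.17 + 0·0.16 + 1·0.19 + 2·0.18
 = 0.39 + 0.34 + 0.17 + 0 + 0.19 + 0.36
 = 1.45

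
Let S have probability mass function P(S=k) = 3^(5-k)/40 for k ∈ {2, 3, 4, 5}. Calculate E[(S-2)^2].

E[(S-2)^2] = Σ (s-2)^2·P(S=s)
 = 0·27/40 + 1·9/40 + 4·3/40 + 9·1/40
 = 0 + 9/40 + 3/10 + 9/40
 = 3/4

0.75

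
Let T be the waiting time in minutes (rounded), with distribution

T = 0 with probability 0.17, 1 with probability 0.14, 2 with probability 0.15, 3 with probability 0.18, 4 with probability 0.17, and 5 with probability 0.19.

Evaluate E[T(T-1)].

7.22

E[T(T-1)] = Σ t(t-1)·P(T=t)
 = 0·0.17 + 0·0.14 + 2·0.15 + 6·0.18 + 12·0.17 + 20·0.19
 = 0 + 0 + 0.3 + 1.08 + 2.04 + 3.8
 = 7.22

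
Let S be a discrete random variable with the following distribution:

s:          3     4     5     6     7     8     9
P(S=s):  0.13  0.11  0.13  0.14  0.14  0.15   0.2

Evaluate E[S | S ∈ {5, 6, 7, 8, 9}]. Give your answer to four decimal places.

7.1974

P(S ∈ {5, 6, 7, 8, 9}) = 0.13 + 0.14 + 0.14 + 0.15 + 0.2 = 0.76.
E[S | S ∈ {5, 6, 7, 8, 9}] = [5·0.13 + 6·0.14 + 7·0.14 + 8·0.15 + 9·0.2] / 0.76
 = 5.47 / 0.76
 = 547/76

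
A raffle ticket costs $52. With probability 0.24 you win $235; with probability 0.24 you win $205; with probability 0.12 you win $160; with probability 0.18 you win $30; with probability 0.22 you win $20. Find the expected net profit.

82.6

E[payout] = 235·0.24 + 205·0.24 + 160·0.12 + 30·0.18 + 20·0.22
 = 56.4 + 49.2 + 19.2 + 5.4 + 4.4
 = 134.6
Net = 134.6 - 52 = 82.6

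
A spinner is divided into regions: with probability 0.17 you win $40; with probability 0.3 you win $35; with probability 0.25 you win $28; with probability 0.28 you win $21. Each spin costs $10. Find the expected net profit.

E[payout] = 40·0.17 + 35·0.3 + 28·0.25 + 21·0.28
 = 6.8 + 10.5 + 7 + 5.88
 = 30.18
Net = 30.18 - 10 = 20.18

20.18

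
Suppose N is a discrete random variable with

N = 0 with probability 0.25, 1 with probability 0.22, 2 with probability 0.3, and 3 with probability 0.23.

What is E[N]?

1.51

E[N] = Σ n·P(N=n)
 = 0·0.25 + 1·0.22 + 2·0.3 + 3·0.23
 = 0 + 0.22 + 0.6 + 0.69
 = 1.51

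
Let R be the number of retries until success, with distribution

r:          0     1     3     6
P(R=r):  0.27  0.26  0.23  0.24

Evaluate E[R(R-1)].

8.58

E[R(R-1)] = Σ r(r-1)·P(R=r)
 = 0·0.27 + 0·0.26 + 6·0.23 + 30·0.24
 = 0 + 0 + 1.38 + 7.2
 = 8.58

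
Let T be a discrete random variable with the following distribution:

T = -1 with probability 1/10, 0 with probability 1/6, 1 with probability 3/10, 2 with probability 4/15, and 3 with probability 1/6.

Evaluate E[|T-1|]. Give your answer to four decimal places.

0.9667

E[|T-1|] = Σ |t-1|·P(T=t)
 = 2·1/10 + 1·1/6 + 0·3/10 + 1·4/15 + 2·1/6
 = 1/5 + 1/6 + 0 + 4/15 + 1/3
 = 29/30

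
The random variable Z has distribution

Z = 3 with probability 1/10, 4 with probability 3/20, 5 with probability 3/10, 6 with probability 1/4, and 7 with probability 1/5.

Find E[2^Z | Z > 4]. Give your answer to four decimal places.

P(Z > 4) = 3/10 + 1/4 + 1/5 = 3/4.
E[2^Z | Z > 4] = [32·3/10 + 64·1/4 + 128·1/5] / (3/4)
 = 256/5 / (3/4)
 = 1024/15

68.2667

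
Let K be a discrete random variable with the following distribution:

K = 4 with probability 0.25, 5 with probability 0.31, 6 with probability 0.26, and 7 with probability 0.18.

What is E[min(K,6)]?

5.19

E[min(K,6)] = Σ min(k,6)·P(K=k)
 = 4·0.25 + 5·0.31 + 6·0.26 + 6·0.18
 = 1 + 1.55 + 1.56 + 1.08
 = 5.19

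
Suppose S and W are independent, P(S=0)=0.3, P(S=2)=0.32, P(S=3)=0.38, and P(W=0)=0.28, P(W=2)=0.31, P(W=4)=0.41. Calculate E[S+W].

E[S+W] = Σ_s Σ_w (s+w) · P(S=s)P(W=w)
 = 0·0.084 + 2·0.093 + 4·0.123 + 2·0.0896 + 4·0.0992 + 6·0.1312 + 3·0.1064 + 5·0.1178 + 7·0.1558
 = 0 + 0.186 + 0.492 + 0.1792 + 0.3968 + 0.7872 + 0.3192 + 0.589 + 1.0906
 = 4.04

4.04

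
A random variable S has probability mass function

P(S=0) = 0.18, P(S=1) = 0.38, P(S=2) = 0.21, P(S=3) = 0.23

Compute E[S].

1.49

E[S] = Σ s·P(S=s)
 = 0·0.18 + 1·0.38 + 2·0.21 + 3·0.23
 = 0 + 0.38 + 0.42 + 0.69
 = 1.49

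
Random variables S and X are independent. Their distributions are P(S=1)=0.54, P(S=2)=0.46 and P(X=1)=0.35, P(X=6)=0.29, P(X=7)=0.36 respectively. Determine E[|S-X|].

E[|S-X|] = Σ_s Σ_x |s-x| · P(S=s)P(X=x)
 = 0·0.189 + 5·0.1566 + 6·0.1944 + 1·0.161 + 4·0.1334 + 5·0.1656
 = 0 + 0.783 + 1.1664 + 0.161 + 0.5336 + 0.828
 = 3.472

3.472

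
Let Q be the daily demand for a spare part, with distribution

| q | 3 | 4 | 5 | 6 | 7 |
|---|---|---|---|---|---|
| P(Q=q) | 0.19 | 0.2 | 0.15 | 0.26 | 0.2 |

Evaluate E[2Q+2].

12.16

E[2Q+2] = Σ (2q+2)·P(Q=q)
 = 8·0.19 + 10·0.2 + 12·0.15 + 14·0.26 + 16·0.2
 = 1.52 + 2 + 1.8 + 3.64 + 3.2
 = 12.16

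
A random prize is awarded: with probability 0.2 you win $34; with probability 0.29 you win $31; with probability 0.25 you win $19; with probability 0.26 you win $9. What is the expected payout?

E[payout] = 34·0.2 + 31·0.29 + 19·0.25 + 9·0.26
 = 6.8 + 8.99 + 4.75 + 2.34
 = 22.88

22.88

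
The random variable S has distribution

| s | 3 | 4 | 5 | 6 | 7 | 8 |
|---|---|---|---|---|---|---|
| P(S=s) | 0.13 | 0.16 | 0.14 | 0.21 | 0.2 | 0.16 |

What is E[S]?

5.67

E[S] = Σ s·P(S=s)
 = 3·0.13 + 4·0.16 + 5·0.14 + 6·0.21 + 7·0.2 + 8·0.16
 = 0.39 + 0.64 + 0.7 + 1.26 + 1.4 + 1.28
 = 5.67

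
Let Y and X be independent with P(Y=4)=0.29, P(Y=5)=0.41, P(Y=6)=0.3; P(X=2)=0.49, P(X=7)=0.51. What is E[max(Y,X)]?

6.0249

E[max(Y,X)] = Σ_y Σ_x max(y,x) · P(Y=y)P(X=x)
 = 4·0.1421 + 7·0.1479 + 5·0.2009 + 7·0.2091 + 6·0.147 + 7·0.153
 = 0.5684 + 1.0353 + 1.0045 + 1.4637 + 0.882 + 1.071
 = 6.0249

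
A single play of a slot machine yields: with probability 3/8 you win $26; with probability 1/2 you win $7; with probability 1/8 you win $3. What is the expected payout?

13.625

E[payout] = 26·3/8 + 7·1/2 + 3·1/8
 = 39/4 + 7/2 + 3/8
 = 109/8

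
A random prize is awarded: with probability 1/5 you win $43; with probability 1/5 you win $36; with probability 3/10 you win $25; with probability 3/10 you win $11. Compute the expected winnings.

E[payout] = 43·1/5 + 36·1/5 + 25·3/10 + 11·3/10
 = 43/5 + 36/5 + 15/2 + 33/10
 = 133/5

26.6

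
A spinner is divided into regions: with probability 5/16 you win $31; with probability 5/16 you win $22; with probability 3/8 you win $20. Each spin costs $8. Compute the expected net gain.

E[payout] = 31·5/16 + 22·5/16 + 20·3/8
 = 155/16 + 55/8 + 15/2
 = 385/16
Net = 385/16 - 8 = 257/16

16.0625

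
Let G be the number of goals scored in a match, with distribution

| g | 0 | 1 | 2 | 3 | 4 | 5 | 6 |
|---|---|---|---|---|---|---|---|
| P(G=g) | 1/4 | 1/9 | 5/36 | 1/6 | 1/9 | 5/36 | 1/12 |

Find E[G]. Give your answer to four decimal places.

2.5278

E[G] = Σ g·P(G=g)
 = 0·1/4 + 1·1/9 + 2·5/36 + 3·1/6 + 4·1/9 + 5·5/36 + 6·1/12
 = 0 + 1/9 + 5/18 + 1/2 + 4/9 + 25/36 + 1/2
 = 91/36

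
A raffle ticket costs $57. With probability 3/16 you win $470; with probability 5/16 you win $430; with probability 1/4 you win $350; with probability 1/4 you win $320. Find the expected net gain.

333

E[payout] = 470·3/16 + 430·5/16 + 350·1/4 + 320·1/4
 = 705/8 + 1075/8 + 175/2 + 80
 = 390
Net = 390 - 57 = 333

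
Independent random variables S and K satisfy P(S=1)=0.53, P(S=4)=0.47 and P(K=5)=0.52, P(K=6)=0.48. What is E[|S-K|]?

E[|S-K|] = Σ_s Σ_k |s-k| · P(S=s)P(K=k)
 = 4·0.2756 + 5·0.2544 + 1·0.2444 + 2·0.2256
 = 1.1024 + 1.272 + 0.2444 + 0.4512
 = 3.07

3.07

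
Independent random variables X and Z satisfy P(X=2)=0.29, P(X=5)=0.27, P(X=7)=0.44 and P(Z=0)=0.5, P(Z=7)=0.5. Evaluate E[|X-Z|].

3.5

E[|X-Z|] = Σ_x Σ_z |x-z| · P(X=x)P(Z=z)
 = 2·0.145 + 5·0.145 + 5·0.135 + 2·0.135 + 7·0.22 + 0·0.22
 = 0.29 + 0.725 + 0.675 + 0.27 + 1.54 + 0
 = 3.5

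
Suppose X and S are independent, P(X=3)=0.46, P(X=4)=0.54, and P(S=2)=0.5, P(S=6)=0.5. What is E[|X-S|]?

2

E[|X-S|] = Σ_x Σ_s |x-s| · P(X=x)P(S=s)
 = 1·0.23 + 3·0.23 + 2·0.27 + 2·0.27
 = 0.23 + 0.69 + 0.54 + 0.54
 = 2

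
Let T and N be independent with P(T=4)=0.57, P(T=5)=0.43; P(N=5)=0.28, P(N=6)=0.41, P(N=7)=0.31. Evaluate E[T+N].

10.46

E[T+N] = Σ_t Σ_n (t+n) · P(T=t)P(N=n)
 = 9·0.1596 + 10·0.2337 + 11·0.1767 + 10·0.1204 + 11·0.1763 + 12·0.1333
 = 1.4364 + 2.337 + 1.9437 + 1.204 + 1.9393 + 1.5996
 = 10.46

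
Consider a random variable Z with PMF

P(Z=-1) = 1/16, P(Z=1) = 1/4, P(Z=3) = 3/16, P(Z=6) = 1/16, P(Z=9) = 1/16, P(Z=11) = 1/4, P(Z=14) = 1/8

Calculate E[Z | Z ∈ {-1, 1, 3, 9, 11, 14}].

P(Z ∈ {-1, 1, 3, 9, 11, 14}) = 1/16 + 1/4 + 3/16 + 1/16 + 1/4 + 1/8 = 15/16.
E[Z | Z ∈ {-1, 1, 3, 9, 11, 14}] = [(-1)·1/16 + 1·1/4 + 3·3/16 + 9·1/16 + 11·1/4 + 14·1/8] / (15/16)
 = 93/16 / (15/16)
 = 31/5

6.2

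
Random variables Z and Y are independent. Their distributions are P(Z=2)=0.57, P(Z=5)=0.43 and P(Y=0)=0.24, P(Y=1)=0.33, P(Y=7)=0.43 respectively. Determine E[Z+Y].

E[Z+Y] = Σ_z Σ_y (z+y) · P(Z=z)P(Y=y)
 = 2·0.1368 + 3·0.1881 + 9·0.2451 + 5·0.1032 + 6·0.1419 + 12·0.1849
 = 0.2736 + 0.5643 + 2.2059 + 0.516 + 0.8514 + 2.2188
 = 6.63

6.63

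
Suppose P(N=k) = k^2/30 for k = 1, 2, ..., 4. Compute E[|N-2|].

E[|N-2|] = Σ |n-2|·P(N=n)
 = 1·1/30 + 0·2/15 + 1·3/10 + 2·8/15
 = 1/30 + 0 + 3/10 + 16/15
 = 7/5

1.4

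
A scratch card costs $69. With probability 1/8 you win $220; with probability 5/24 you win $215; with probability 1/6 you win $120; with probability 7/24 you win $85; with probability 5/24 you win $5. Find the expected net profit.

E[payout] = 220·1/8 + 215·5/24 + 120·1/6 + 85·7/24 + 5·5/24
 = 55/2 + 1075/24 + 20 + 595/24 + 25/24
 = 945/8
Net = 945/8 - 69 = 393/8

49.125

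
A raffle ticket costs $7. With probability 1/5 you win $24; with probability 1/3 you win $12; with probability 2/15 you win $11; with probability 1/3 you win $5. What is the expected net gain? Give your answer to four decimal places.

E[payout] = 24·1/5 + 12·1/3 + 11·2/15 + 5·1/3
 = 24/5 + 4 + 22/15 + 5/3
 = 179/15
Net = 179/15 - 7 = 74/15

4.9333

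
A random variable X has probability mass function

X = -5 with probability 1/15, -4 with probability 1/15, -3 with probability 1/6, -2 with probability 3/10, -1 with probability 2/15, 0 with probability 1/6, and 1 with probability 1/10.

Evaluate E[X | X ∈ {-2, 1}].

-1.25

P(X ∈ {-2, 1}) = 3/10 + 1/10 = 2/5.
E[X | X ∈ {-2, 1}] = [(-2)·3/10 + 1·1/10] / (2/5)
 = -1/2 / (2/5)
 = -5/4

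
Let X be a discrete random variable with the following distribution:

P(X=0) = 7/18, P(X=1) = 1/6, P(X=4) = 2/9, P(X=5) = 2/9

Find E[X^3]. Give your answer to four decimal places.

42.1667

E[X^3] = Σ x^3·P(X=x)
 = 0·7/18 + 1·1/6 + 64·2/9 + 125·2/9
 = 0 + 1/6 + 128/9 + 250/9
 = 253/6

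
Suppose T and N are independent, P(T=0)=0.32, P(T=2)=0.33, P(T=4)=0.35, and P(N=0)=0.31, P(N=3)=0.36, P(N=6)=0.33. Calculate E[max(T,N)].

E[max(T,N)] = Σ_t Σ_n max(t,n) · P(T=t)P(N=n)
 = 0·0.0992 + 3·0.1152 + 6·0.1056 + 2·0.1023 + 3·0.1188 + 6·0.1089 + 4·0.1085 + 4·0.126 + 6·0.1155
 = 0 + 0.3456 + 0.6336 + 0.2046 + 0.3564 + 0.6534 + 0.434 + 0.504 + 0.693
 = 3.8246

3.8246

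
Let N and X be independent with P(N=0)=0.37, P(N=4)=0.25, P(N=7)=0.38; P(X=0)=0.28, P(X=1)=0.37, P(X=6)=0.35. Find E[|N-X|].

3.3678

E[|N-X|] = Σ_n Σ_x |n-x| · P(N=n)P(X=x)
 = 0·0.1036 + 1·0.1369 + 6·0.1295 + 4·0.07 + 3·0.0925 + 2·0.0875 + 7·0.1064 + 6·0.1406 + 1·0.133
 = 0 + 0.1369 + 0.777 + 0.28 + 0.2775 + 0.175 + 0.7448 + 0.8436 + 0.133
 = 3.3678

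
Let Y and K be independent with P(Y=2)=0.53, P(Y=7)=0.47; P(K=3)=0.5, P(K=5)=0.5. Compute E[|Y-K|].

2.47

E[|Y-K|] = Σ_y Σ_k |y-k| · P(Y=y)P(K=k)
 = 1·0.265 + 3·0.265 + 4·0.235 + 2·0.235
 = 0.265 + 0.795 + 0.94 + 0.47
 = 2.47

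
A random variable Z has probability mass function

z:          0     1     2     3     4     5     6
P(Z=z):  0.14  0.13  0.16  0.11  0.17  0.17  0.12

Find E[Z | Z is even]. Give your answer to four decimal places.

2.9153

P(Z is even) = 0.14 + 0.16 + 0.17 + 0.12 = 0.59.
E[Z | Z is even] = [0·0.14 + 2·0.16 + 4·0.17 + 6·0.12] / 0.59
 = 1.72 / 0.59
 = 172/59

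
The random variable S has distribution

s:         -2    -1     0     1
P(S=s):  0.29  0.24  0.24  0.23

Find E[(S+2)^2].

3.27

E[(S+2)^2] = Σ (s+2)^2·P(S=s)
 = 0·0.29 + 1·0.24 + 4·0.24 + 9·0.23
 = 0 + 0.24 + 0.96 + 2.07
 = 3.27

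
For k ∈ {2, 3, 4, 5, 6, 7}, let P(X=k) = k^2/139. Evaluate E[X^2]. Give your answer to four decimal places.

E[X^2] = Σ x^2·P(X=x)
 = 4·4/139 + 9·9/139 + 16·16/139 + 25·25/139 + 36·36/139 + 49·49/139
 = 16/139 + 81/139 + 256/139 + 625/139 + 1296/139 + 2401/139
 = 4675/139

33.6331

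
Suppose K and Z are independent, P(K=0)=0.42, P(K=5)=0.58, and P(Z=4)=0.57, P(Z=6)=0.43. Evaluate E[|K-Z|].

E[|K-Z|] = Σ_k Σ_z |k-z| · P(K=k)P(Z=z)
 = 4·0.2394 + 6·0.1806 + 1·0.3306 + 1·0.2494
 = 0.9576 + 1.0836 + 0.3306 + 0.2494
 = 2.6212

2.6212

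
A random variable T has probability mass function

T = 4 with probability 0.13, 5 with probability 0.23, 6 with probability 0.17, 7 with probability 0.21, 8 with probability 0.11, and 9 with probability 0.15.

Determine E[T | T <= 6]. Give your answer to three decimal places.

5.075

P(T <= 6) = 0.13 + 0.23 + 0.17 = 0.53.
E[T | T <= 6] = [4·0.13 + 5·0.23 + 6·0.17] / 0.53
 = 2.69 / 0.53
 = 269/53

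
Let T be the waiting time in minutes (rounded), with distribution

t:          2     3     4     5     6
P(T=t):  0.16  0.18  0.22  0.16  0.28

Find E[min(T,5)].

E[min(T,5)] = Σ min(t,5)·P(T=t)
 = 2·0.16 + 3·0.18 + 4·0.22 + 5·0.16 + 5·0.28
 = 0.32 + 0.54 + 0.88 + 0.8 + 1.4
 = 3.94

3.94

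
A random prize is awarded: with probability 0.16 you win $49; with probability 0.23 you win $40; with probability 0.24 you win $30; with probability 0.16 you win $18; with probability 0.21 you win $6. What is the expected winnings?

28.38

E[payout] = 49·0.16 + 40·0.23 + 30·0.24 + 18·0.16 + 6·0.21
 = 7.84 + 9.2 + 7.2 + 2.88 + 1.26
 = 28.38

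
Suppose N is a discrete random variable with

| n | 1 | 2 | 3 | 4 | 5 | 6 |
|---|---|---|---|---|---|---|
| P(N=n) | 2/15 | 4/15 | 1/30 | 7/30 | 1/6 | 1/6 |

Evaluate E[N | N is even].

P(N is even) = 4/15 + 7/30 + 1/6 = 2/3.
E[N | N is even] = [2·4/15 + 4·7/30 + 6·1/6] / (2/3)
 = 37/15 / (2/3)
 = 37/10

3.7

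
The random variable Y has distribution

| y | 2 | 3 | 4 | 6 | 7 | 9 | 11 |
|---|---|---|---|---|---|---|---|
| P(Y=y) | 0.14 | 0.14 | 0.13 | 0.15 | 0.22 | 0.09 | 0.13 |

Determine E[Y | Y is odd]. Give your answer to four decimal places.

P(Y is odd) = 0.14 + 0.22 + 0.09 + 0.13 = 0.58.
E[Y | Y is odd] = [3·0.14 + 7·0.22 + 9·0.09 + 11·0.13] / 0.58
 = 4.2 / 0.58
 = 210/29

7.2414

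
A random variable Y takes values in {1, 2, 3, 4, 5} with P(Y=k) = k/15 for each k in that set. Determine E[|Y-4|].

E[|Y-4|] = Σ |y-4|·P(Y=y)
 = 3·1/15 + 2·2/15 + 1·1/5 + 0·4/15 + 1·1/3
 = 1/5 + 4/15 + 1/5 + 0 + 1/3
 = 1

1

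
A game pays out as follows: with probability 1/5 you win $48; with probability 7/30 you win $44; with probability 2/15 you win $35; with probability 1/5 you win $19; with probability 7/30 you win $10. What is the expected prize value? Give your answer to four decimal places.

30.6667

E[payout] = 48·1/5 + 44·7/30 + 35·2/15 + 19·1/5 + 10·7/30
 = 48/5 + 154/15 + 14/3 + 19/5 + 7/3
 = 92/3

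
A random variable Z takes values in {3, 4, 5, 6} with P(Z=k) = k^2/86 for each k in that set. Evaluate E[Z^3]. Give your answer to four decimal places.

E[Z^3] = Σ z^3·P(Z=z)
 = 27·9/86 + 64·8/43 + 125·25/86 + 216·18/43
 = 243/86 + 512/43 + 3125/86 + 3888/43
 = 6084/43

141.4884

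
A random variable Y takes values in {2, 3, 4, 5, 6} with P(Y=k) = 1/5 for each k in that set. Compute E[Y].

E[Y] = Σ y·P(Y=y)
 = 2·1/5 + 3·1/5 + 4·1/5 + 5·1/5 + 6·1/5
 = 2/5 + 3/5 + 4/5 + 1 + 6/5
 = 4

4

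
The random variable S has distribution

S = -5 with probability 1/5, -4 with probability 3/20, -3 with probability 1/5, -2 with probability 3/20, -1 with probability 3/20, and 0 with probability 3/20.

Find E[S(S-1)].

E[S(S-1)] = Σ s(s-1)·P(S=s)
 = 30·1/5 + 20·3/20 + 12·1/5 + 6·3/20 + 2·3/20 + 0·3/20
 = 6 + 3 + 12/5 + 9/10 + 3/10 + 0
 = 63/5

12.6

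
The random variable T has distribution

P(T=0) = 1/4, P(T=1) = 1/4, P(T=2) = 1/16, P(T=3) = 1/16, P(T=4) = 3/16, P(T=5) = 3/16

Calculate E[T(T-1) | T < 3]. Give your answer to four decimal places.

0.2222

P(T < 3) = 1/4 + 1/4 + 1/16 = 9/16.
E[T(T-1) | T < 3] = [0·1/4 + 0·1/4 + 2·1/16] / (9/16)
 = 1/8 / (9/16)
 = 2/9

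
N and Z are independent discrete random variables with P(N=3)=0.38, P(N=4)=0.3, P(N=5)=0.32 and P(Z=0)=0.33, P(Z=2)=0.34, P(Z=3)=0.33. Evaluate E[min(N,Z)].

1.67

E[min(N,Z)] = Σ_n Σ_z min(n,z) · P(N=n)P(Z=z)
 = 0·0.1254 + 2·0.1292 + 3·0.1254 + 0·0.099 + 2·0.102 + 3·0.099 + 0·0.1056 + 2·0.1088 + 3·0.1056
 = 0 + 0.2584 + 0.3762 + 0 + 0.204 + 0.297 + 0 + 0.2176 + 0.3168
 = 1.67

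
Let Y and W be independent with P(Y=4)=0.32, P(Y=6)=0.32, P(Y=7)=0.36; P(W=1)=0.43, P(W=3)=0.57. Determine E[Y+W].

7.86

E[Y+W] = Σ_y Σ_w (y+w) · P(Y=y)P(W=w)
 = 5·0.1376 + 7·0.1824 + 7·0.1376 + 9·0.1824 + 8·0.1548 + 10·0.2052
 = 0.688 + 1.2768 + 0.9632 + 1.6416 + 1.2384 + 2.052
 = 7.86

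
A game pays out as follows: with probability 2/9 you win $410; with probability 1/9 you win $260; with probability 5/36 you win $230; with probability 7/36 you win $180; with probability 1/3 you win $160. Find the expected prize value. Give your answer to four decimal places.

E[payout] = 410·2/9 + 260·1/9 + 230·5/36 + 180·7/36 + 160·1/3
 = 820/9 + 260/9 + 575/18 + 35 + 160/3
 = 4325/18

240.2778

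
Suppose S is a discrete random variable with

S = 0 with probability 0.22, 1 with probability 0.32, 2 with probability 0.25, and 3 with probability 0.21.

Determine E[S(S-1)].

1.76

E[S(S-1)] = Σ s(s-1)·P(S=s)
 = 0·0.22 + 0·0.32 + 2·0.25 + 6·0.21
 = 0 + 0 + 0.5 + 1.26
 = 1.76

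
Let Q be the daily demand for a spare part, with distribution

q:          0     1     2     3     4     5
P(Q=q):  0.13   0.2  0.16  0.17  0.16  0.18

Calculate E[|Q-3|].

1.47

E[|Q-3|] = Σ |q-3|·P(Q=q)
 = 3·0.13 + 2·0.2 + 1·0.16 + 0·0.17 + 1·0.16 + 2·0.18
 = 0.39 + 0.4 + 0.16 + 0 + 0.16 + 0.36
 = 1.47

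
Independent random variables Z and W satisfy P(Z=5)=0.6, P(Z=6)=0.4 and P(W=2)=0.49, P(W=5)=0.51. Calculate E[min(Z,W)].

3.53

E[min(Z,W)] = Σ_z Σ_w min(z,w) · P(Z=z)P(W=w)
 = 2·0.294 + 5·0.306 + 2·0.196 + 5·0.204
 = 0.588 + 1.53 + 0.392 + 1.02
 = 3.53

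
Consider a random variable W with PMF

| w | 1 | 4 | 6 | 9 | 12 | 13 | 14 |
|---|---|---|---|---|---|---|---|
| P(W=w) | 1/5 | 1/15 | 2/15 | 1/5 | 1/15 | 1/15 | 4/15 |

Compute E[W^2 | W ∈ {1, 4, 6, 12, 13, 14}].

P(W ∈ {1, 4, 6, 12, 13, 14}) = 1/5 + 1/15 + 2/15 + 1/15 + 1/15 + 4/15 = 4/5.
E[W^2 | W ∈ {1, 4, 6, 12, 13, 14}] = [1·1/5 + 16·1/15 + 36·2/15 + 144·1/15 + 169·1/15 + 196·4/15] / (4/5)
 = 396/5 / (4/5)
 = 99

99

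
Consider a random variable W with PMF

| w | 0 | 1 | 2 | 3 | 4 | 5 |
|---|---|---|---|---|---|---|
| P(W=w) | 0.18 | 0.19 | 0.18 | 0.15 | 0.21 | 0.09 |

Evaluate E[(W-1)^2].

4.29

E[(W-1)^2] = Σ (w-1)^2·P(W=w)
 = 1·0.18 + 0·0.19 + 1·0.18 + 4·0.15 + 9·0.21 + 16·0.09
 = 0.18 + 0 + 0.18 + 0.6 + 1.89 + 1.44
 = 4.29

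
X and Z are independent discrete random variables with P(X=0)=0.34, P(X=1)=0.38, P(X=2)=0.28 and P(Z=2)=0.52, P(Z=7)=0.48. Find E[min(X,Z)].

E[min(X,Z)] = Σ_x Σ_z min(x,z) · P(X=x)P(Z=z)
 = 0·0.1768 + 0·0.1632 + 1·0.1976 + 1·0.1824 + 2·0.1456 + 2·0.1344
 = 0 + 0 + 0.1976 + 0.1824 + 0.2912 + 0.2688
 = 0.94

0.94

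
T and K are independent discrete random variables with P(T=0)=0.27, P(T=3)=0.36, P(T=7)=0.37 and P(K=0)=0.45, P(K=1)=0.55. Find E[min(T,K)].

0.4015

E[min(T,K)] = Σ_t Σ_k min(t,k) · P(T=t)P(K=k)
 = 0·0.1215 + 0·0.1485 + 0·0.162 + 1·0.198 + 0·0.1665 + 1·0.2035
 = 0 + 0 + 0 + 0.198 + 0 + 0.2035
 = 0.4015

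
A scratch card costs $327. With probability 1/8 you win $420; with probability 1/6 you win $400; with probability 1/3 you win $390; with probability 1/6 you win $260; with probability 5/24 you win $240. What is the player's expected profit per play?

15.5

E[payout] = 420·1/8 + 400·1/6 + 390·1/3 + 260·1/6 + 240·5/24
 = 105/2 + 200/3 + 130 + 130/3 + 50
 = 685/2
Net = 685/2 - 327 = 31/2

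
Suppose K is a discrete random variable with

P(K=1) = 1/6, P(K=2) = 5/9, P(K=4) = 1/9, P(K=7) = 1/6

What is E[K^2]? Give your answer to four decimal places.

12.3333

E[K^2] = Σ k^2·P(K=k)
 = 1·1/6 + 4·5/9 + 16·1/9 + 49·1/6
 = 1/6 + 20/9 + 16/9 + 49/6
 = 37/3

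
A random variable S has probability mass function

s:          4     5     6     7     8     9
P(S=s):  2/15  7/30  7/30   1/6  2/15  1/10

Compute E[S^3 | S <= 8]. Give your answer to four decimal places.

P(S <= 8) = 2/15 + 7/30 + 7/30 + 1/6 + 2/15 = 9/10.
E[S^3 | S <= 8] = [64·2/15 + 125·7/30 + 216·7/30 + 343·1/6 + 512·2/15] / (9/10)
 = 3203/15 / (9/10)
 = 6406/27

237.2593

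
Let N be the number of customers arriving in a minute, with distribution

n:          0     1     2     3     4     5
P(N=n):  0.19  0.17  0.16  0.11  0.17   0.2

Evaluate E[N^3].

E[N^3] = Σ n^3·P(N=n)
 = 0·0.19 + 1·0.17 + 8·0.16 + 27·0.11 + 64·0.17 + 125·0.2
 = 0 + 0.17 + 1.28 + 2.97 + 10.88 + 25
 = 40.3

40.3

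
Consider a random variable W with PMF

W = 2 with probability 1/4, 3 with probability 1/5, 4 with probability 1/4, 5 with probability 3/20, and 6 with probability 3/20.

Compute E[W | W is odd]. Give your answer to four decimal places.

3.8571

P(W is odd) = 1/5 + 3/20 = 7/20.
E[W | W is odd] = [3·1/5 + 5·3/20] / (7/20)
 = 27/20 / (7/20)
 = 27/7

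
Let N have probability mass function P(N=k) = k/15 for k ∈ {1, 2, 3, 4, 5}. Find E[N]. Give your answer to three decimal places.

E[N] = Σ n·P(N=n)
 = 1·1/15 + 2·2/15 + 3·1/5 + 4·4/15 + 5·1/3
 = 1/15 + 4/15 + 3/5 + 16/15 + 5/3
 = 11/3

3.667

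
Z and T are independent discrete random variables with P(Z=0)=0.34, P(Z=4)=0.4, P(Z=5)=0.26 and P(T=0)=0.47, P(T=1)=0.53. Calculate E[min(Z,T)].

E[min(Z,T)] = Σ_z Σ_t min(z,t) · P(Z=z)P(T=t)
 = 0·0.1598 + 0·0.1802 + 0·0.188 + 1·0.212 + 0·0.1222 + 1·0.1378
 = 0 + 0 + 0 + 0.212 + 0 + 0.1378
 = 0.3498

0.3498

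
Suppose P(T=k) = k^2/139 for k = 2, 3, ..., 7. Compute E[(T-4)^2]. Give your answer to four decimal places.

4.5683

E[(T-4)^2] = Σ (t-4)^2·P(T=t)
 = 4·4/139 + 1·9/139 + 0·16/139 + 1·25/139 + 4·36/139 + 9·49/139
 = 16/139 + 9/139 + 0 + 25/139 + 144/139 + 441/139
 = 635/139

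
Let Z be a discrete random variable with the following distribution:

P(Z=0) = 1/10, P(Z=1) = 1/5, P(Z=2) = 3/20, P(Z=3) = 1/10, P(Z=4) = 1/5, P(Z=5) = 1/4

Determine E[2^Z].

13.1

E[2^Z] = Σ 2^z·P(Z=z)
 = 1·1/10 + 2·1/5 + 4·3/20 + 8·1/10 + 16·1/5 + 32·1/4
 = 1/10 + 2/5 + 3/5 + 4/5 + 16/5 + 8
 = 131/10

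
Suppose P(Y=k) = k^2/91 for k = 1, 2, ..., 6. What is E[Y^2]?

E[Y^2] = Σ y^2·P(Y=y)
 = 1·1/91 + 4·4/91 + 9·9/91 + 16·16/91 + 25·25/91 + 36·36/91
 = 1/91 + 16/91 + 81/91 + 256/91 + 625/91 + 1296/91
 = 25

25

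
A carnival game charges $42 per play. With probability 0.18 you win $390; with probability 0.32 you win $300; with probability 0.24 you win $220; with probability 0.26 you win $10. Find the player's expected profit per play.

179.6

E[payout] = 390·0.18 + 300·0.32 + 220·0.24 + 10·0.26
 = 70.2 + 96 + 52.8 + 2.6
 = 221.6
Net = 221.6 - 42 = 179.6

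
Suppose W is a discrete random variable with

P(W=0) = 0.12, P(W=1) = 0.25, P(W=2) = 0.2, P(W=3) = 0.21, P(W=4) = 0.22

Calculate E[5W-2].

8.8

E[5W-2] = Σ (5w-2)·P(W=w)
 = (-2)·0.12 + 3·0.25 + 8·0.2 + 13·0.21 + 18·0.22
 = (-0.24) + 0.75 + 1.6 + 2.73 + 3.96
 = 8.8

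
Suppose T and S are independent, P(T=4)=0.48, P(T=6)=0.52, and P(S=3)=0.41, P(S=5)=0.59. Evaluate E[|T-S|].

E[|T-S|] = Σ_t Σ_s |t-s| · P(T=t)P(S=s)
 = 1·0.1968 + 1·0.2832 + 3·0.2132 + 1·0.3068
 = 0.1968 + 0.2832 + 0.6396 + 0.3068
 = 1.4264

1.4264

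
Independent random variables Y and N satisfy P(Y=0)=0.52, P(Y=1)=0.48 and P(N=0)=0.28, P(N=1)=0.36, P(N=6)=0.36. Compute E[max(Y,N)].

E[max(Y,N)] = Σ_y Σ_n max(y,n) · P(Y=y)P(N=n)
 = 0·0.1456 + 1·0.1872 + 6·0.1872 + 1·0.1344 + 1·0.1728 + 6·0.1728
 = 0 + 0.1872 + 1.1232 + 0.1344 + 0.1728 + 1.0368
 = 2.6544

2.6544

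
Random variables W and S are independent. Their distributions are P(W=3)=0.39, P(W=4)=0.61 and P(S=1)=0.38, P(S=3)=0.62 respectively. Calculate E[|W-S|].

E[|W-S|] = Σ_w Σ_s |w-s| · P(W=w)P(S=s)
 = 2·0.1482 + 0·0.2418 + 3·0.2318 + 1·0.3782
 = 0.2964 + 0 + 0.6954 + 0.3782
 = 1.37

1.37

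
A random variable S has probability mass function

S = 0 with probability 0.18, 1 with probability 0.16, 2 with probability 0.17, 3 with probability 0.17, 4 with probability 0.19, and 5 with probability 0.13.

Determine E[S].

2.42

E[S] = Σ s·P(S=s)
 = 0·0.18 + 1·0.16 + 2·0.17 + 3·0.17 + 4·0.19 + 5·0.13
 = 0 + 0.16 + 0.34 + 0.51 + 0.76 + 0.65
 = 2.42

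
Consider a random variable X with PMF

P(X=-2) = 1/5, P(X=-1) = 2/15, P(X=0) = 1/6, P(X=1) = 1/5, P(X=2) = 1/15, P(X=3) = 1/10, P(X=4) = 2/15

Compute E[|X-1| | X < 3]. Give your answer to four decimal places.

1.4348

P(X < 3) = 1/5 + 2/15 + 1/6 + 1/5 + 1/15 = 23/30.
E[|X-1| | X < 3] = [3·1/5 + 2·2/15 + 1·1/6 + 0·1/5 + 1·1/15] / (23/30)
 = 11/10 / (23/30)
 = 33/23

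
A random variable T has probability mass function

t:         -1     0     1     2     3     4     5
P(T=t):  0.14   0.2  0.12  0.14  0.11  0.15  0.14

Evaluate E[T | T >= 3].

4.075

P(T >= 3) = 0.11 + 0.15 + 0.14 = 0.4.
E[T | T >= 3] = [3·0.11 + 4·0.15 + 5·0.14] / 0.4
 = 1.63 / 0.4
 = 163/40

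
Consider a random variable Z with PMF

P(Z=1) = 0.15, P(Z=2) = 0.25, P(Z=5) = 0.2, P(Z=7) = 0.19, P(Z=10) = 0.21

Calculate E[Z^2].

E[Z^2] = Σ z^2·P(Z=z)
 = 1·0.15 + 4·0.25 + 25·0.2 + 49·0.19 + 100·0.21
 = 0.15 + 1 + 5 + 9.31 + 21
 = 36.46

36.46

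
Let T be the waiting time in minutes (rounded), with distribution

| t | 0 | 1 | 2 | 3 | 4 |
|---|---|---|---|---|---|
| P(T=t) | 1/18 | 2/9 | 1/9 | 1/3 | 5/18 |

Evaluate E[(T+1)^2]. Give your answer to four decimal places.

14.2222

E[(T+1)^2] = Σ (t+1)^2·P(T=t)
 = 1·1/18 + 4·2/9 + 9·1/9 + 16·1/3 + 25·5/18
 = 1/18 + 8/9 + 1 + 16/3 + 125/18
 = 128/9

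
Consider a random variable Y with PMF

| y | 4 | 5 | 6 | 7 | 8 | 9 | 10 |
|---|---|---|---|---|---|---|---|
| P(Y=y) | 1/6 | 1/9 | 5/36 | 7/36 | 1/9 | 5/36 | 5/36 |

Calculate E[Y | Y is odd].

7.125

P(Y is odd) = 1/9 + 7/36 + 5/36 = 4/9.
E[Y | Y is odd] = [5·1/9 + 7·7/36 + 9·5/36] / (4/9)
 = 19/6 / (4/9)
 = 57/8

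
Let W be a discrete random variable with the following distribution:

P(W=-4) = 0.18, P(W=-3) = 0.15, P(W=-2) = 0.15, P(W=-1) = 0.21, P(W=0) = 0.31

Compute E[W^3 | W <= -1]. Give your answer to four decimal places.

P(W <= -1) = 0.18 + 0.15 + 0.15 + 0.21 = 0.69.
E[W^3 | W <= -1] = [(-64)·0.18 + (-27)·0.15 + (-8)·0.15 + (-1)·0.21] / 0.69
 = -16.98 / 0.69
 = -566/23

-24.6087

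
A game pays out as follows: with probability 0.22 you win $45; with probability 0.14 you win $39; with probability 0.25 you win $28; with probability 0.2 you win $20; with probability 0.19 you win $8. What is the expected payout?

E[payout] = 45·0.22 + 39·0.14 + 28·0.25 + 20·0.2 + 8·0.19
 = 9.9 + 5.46 + 7 + 4 + 1.52
 = 27.88

27.88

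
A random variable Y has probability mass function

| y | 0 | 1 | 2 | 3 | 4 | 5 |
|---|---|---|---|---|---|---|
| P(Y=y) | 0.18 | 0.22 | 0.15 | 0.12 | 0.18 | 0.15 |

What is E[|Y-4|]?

1.95

E[|Y-4|] = Σ |y-4|·P(Y=y)
 = 4·0.18 + 3·0.22 + 2·0.15 + 1·0.12 + 0·0.18 + 1·0.15
 = 0.72 + 0.66 + 0.3 + 0.12 + 0 + 0.15
 = 1.95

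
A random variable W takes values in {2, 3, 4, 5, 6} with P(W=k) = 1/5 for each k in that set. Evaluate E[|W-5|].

1.4

E[|W-5|] = Σ |w-5|·P(W=w)
 = 3·1/5 + 2·1/5 + 1·1/5 + 0·1/5 + 1·1/5
 = 3/5 + 2/5 + 1/5 + 0 + 1/5
 = 7/5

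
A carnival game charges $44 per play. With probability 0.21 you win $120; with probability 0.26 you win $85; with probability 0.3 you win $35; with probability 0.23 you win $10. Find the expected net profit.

E[payout] = 120·0.21 + 85·0.26 + 35·0.3 + 10·0.23
 = 25.2 + 22.1 + 10.5 + 2.3
 = 60.1
Net = 60.1 - 44 = 16.1

16.1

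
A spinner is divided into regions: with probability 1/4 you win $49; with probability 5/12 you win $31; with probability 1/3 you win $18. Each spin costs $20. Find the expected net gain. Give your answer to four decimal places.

E[payout] = 49·1/4 + 31·5/12 + 18·1/3
 = 49/4 + 155/12 + 6
 = 187/6
Net = 187/6 - 20 = 67/6

11.1667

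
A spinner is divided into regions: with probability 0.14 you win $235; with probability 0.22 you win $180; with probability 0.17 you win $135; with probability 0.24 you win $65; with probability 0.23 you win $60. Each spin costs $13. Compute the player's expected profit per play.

111.85

E[payout] = 235·0.14 + 180·0.22 + 135·0.17 + 65·0.24 + 60·0.23
 = 32.9 + 39.6 + 22.95 + 15.6 + 13.8
 = 124.85
Net = 124.85 - 13 = 111.85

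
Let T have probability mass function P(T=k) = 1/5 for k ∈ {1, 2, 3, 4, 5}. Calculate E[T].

E[T] = Σ t·P(T=t)
 = 1·1/5 + 2·1/5 + 3·1/5 + 4·1/5 + 5·1/5
 = 1/5 + 2/5 + 3/5 + 4/5 + 1
 = 3

3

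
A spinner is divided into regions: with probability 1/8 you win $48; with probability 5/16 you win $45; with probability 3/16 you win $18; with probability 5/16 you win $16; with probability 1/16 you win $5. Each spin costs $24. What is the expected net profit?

E[payout] = 48·1/8 + 45·5/16 + 18·3/16 + 16·5/16 + 5·1/16
 = 6 + 225/16 + 27/8 + 5 + 5/16
 = 115/4
Net = 115/4 - 24 = 19/4

4.75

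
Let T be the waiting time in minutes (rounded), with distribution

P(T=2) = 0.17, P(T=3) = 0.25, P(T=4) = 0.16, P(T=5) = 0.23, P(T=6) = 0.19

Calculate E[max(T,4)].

4.61

E[max(T,4)] = Σ max(t,4)·P(T=t)
 = 4·0.17 + 4·0.25 + 4·0.16 + 5·0.23 + 6·0.19
 = 0.68 + 1 + 0.64 + 1.15 + 1.14
 = 4.61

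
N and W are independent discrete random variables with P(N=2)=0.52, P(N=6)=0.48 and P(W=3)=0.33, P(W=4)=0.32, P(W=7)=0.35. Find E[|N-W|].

E[|N-W|] = Σ_n Σ_w |n-w| · P(N=n)P(W=w)
 = 1·0.1716 + 2·0.1664 + 5·0.182 + 3·0.1584 + 2·0.1536 + 1·0.168
 = 0.1716 + 0.3328 + 0.91 + 0.4752 + 0.3072 + 0.168
 = 2.3648

2.3648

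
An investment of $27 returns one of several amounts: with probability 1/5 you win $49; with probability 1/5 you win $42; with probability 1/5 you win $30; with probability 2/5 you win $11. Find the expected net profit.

E[payout] = 49·1/5 + 42·1/5 + 30·1/5 + 11·2/5
 = 49/5 + 42/5 + 6 + 22/5
 = 143/5
Net = 143/5 - 27 = 8/5

1.6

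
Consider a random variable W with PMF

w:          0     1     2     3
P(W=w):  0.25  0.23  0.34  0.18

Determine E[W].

E[W] = Σ w·P(W=w)
 = 0·0.25 + 1·0.23 + 2·0.34 + 3·0.18
 = 0 + 0.23 + 0.68 + 0.54
 = 1.45

1.45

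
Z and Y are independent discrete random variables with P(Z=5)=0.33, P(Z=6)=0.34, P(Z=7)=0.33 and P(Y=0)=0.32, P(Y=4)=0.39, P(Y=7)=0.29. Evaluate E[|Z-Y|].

E[|Z-Y|] = Σ_z Σ_y |z-y| · P(Z=z)P(Y=y)
 = 5·0.1056 + 1·0.1287 + 2·0.0957 + 6·0.1088 + 2·0.1326 + 1·0.0986 + 7·0.1056 + 3·0.1287 + 0·0.0957
 = 0.528 + 0.1287 + 0.1914 + 0.6528 + 0.2652 + 0.0986 + 0.7392 + 0.3861 + 0
 = 2.99

2.99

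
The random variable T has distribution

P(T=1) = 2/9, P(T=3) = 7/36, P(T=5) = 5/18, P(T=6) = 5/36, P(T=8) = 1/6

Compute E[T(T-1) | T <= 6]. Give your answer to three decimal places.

13.067

P(T <= 6) = 2/9 + 7/36 + 5/18 + 5/36 = 5/6.
E[T(T-1) | T <= 6] = [0·2/9 + 6·7/36 + 20·5/18 + 30·5/36] / (5/6)
 = 98/9 / (5/6)
 = 196/15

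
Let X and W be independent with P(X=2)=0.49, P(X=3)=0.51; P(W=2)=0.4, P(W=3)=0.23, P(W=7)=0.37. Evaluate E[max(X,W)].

4.284

E[max(X,W)] = Σ_x Σ_w max(x,w) · P(X=x)P(W=w)
 = 2·0.196 + 3·0.1127 + 7·0.1813 + 3·0.204 + 3·0.1173 + 7·0.1887
 = 0.392 + 0.3381 + 1.2691 + 0.612 + 0.3519 + 1.3209
 = 4.284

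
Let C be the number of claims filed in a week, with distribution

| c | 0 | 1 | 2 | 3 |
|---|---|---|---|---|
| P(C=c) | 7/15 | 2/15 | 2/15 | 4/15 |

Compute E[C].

1.2

E[C] = Σ c·P(C=c)
 = 0·7/15 + 1·2/15 + 2·2/15 + 3·4/15
 = 0 + 2/15 + 4/15 + 4/5
 = 6/5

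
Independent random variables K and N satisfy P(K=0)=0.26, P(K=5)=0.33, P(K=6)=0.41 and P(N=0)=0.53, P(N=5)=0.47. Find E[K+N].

E[K+N] = Σ_k Σ_n (k+n) · P(K=k)P(N=n)
 = 0·0.1378 + 5·0.1222 + 5·0.1749 + 10·0.1551 + 6·0.2173 + 11·0.1927
 = 0 + 0.611 + 0.8745 + 1.551 + 1.3038 + 2.1197
 = 6.46

6.46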